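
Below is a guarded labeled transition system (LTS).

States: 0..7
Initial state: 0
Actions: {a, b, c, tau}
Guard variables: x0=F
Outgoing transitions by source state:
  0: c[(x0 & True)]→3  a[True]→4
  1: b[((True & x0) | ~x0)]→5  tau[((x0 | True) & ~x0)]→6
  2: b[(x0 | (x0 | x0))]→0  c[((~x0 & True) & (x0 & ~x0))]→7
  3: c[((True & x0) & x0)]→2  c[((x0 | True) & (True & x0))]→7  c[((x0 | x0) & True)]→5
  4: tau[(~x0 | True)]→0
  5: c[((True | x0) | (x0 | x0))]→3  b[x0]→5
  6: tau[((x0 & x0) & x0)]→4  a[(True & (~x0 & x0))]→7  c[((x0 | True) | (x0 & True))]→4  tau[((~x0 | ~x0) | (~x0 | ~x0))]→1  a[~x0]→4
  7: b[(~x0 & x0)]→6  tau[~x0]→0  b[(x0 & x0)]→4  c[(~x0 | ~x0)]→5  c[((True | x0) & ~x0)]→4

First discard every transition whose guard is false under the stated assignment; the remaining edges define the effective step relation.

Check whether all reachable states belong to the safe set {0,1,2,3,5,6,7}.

Answer: INVARIANT VIOLATED at state 4

Analysis:
Allowed set {0,1,2,3,5,6,7}
R = {0,4}
  0: safe
  4: outside
counterexample path to 4: a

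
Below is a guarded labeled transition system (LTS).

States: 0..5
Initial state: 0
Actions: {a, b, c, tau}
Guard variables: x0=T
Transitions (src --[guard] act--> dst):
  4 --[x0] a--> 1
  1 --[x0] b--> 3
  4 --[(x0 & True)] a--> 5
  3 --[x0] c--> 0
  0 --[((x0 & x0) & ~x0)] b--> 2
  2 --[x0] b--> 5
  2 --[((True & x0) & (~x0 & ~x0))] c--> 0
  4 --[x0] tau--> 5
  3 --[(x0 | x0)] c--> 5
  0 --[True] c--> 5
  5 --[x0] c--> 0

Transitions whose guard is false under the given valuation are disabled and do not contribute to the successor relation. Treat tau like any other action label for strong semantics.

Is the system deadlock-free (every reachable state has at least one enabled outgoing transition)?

R = {0,5}
  0: c→5  [deg 1]
  5: c→0  [deg 1]

Answer: DEADLOCK-FREE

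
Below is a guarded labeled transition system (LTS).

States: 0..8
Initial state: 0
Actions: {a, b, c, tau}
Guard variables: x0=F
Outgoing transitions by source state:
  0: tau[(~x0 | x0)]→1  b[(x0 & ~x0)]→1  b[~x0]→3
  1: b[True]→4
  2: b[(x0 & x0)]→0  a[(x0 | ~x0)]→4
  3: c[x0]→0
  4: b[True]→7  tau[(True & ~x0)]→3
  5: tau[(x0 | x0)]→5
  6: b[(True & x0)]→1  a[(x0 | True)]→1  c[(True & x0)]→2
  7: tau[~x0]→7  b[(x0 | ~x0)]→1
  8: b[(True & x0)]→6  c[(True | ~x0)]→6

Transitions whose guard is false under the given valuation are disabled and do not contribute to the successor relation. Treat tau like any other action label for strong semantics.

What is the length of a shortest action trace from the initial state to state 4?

Answer: 2

Analysis:
Breadth-first toward 4:
  depth 0: {0}
  depth 1: {1,3}
  depth 2: {4}
4 enters at depth 2; path tau·b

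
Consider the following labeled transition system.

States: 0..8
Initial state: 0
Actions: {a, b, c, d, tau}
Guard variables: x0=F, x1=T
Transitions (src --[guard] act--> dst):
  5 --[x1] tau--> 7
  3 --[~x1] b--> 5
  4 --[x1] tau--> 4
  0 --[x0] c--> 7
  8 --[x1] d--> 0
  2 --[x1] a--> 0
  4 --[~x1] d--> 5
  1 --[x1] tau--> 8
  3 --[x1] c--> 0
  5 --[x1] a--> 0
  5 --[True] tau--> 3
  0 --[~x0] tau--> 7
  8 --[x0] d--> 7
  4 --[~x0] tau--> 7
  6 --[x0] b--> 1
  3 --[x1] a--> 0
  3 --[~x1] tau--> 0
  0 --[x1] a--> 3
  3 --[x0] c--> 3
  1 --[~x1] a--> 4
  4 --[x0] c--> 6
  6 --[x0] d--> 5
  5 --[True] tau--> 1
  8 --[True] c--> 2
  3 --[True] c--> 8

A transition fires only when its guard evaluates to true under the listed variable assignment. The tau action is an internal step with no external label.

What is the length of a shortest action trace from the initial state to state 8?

Answer: 2

Trace:
Breadth-first toward 8:
  depth 0: {0}
  depth 1: {3,7}
  depth 2: {8}
depth(8)=2, e.g. a·c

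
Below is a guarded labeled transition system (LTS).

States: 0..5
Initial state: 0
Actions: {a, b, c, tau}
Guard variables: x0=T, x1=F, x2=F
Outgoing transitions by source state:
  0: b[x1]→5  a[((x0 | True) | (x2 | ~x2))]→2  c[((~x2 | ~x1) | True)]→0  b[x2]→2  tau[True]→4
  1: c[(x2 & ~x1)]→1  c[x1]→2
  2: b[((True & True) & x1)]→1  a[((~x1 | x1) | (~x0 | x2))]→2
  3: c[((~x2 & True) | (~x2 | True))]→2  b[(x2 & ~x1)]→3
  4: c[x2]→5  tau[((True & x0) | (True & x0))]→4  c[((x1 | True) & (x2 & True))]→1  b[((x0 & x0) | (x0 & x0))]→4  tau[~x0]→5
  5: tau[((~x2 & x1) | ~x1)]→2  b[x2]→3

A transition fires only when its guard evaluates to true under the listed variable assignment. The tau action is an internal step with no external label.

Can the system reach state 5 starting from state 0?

Answer: UNREACHABLE

Trace:
8 transition(s) survive guard evaluation.
Layer 0: {0}
Layer 1: {2,4}  now seen {0,2,4}
Reachable = {0,2,4}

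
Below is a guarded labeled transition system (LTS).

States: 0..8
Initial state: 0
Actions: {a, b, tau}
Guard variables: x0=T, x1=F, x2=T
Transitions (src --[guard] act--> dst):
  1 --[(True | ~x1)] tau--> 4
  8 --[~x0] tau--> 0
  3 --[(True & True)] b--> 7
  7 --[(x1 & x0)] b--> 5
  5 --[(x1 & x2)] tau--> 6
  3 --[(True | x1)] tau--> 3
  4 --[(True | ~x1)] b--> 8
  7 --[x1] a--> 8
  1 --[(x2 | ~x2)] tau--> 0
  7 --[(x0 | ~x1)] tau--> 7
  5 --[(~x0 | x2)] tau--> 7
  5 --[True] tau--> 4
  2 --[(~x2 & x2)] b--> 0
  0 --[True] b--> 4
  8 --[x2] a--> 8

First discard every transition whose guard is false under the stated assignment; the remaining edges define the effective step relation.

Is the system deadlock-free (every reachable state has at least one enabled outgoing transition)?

R = {0,4,8}
  0: b→4  [deg 1]
  4: b→8  [deg 1]
  8: a→8  [deg 1]

Answer: DEADLOCK-FREE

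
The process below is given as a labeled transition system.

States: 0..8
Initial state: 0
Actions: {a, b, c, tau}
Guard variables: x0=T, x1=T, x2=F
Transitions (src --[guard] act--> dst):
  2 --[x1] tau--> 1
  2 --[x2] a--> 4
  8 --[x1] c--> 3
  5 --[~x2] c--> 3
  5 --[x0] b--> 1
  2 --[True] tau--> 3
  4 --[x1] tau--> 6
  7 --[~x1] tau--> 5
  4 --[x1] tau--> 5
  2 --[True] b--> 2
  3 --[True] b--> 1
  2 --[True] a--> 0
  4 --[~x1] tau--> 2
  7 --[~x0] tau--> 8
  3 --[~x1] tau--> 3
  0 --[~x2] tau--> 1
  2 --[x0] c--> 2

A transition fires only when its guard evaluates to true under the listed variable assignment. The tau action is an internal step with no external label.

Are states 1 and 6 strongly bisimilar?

Answer: BISIMILAR

Analysis:
Refine partition for ~:
  π0 = {{0,1,2,3,4,5,6,7,8}}
  π1 = {{0,4},{1,6,7},{2},{3},{5},{8}}
  π2 = {{0},{1,6,7},{2},{3},{4},{5},{8}}
stable after 3 split(s): 7 block(s)
1∈{1,6,7}, 6∈{1,6,7}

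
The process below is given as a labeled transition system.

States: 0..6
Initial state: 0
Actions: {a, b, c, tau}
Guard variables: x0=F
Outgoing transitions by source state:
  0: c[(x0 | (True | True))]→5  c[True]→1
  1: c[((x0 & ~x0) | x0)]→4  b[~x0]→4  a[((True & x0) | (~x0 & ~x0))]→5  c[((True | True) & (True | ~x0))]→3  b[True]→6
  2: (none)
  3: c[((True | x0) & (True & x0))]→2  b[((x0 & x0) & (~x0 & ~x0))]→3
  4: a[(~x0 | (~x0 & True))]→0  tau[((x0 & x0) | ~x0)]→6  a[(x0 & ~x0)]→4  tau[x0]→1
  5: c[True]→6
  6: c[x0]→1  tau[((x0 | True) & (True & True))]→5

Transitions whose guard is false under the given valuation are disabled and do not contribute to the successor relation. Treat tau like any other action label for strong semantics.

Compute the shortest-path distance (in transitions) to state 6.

Answer: 2

Working:
Breadth-first toward 6:
  L0 = {0}
  L1 = {1,5}
  L2 = {3,4,6}
depth(6)=2, e.g. c·b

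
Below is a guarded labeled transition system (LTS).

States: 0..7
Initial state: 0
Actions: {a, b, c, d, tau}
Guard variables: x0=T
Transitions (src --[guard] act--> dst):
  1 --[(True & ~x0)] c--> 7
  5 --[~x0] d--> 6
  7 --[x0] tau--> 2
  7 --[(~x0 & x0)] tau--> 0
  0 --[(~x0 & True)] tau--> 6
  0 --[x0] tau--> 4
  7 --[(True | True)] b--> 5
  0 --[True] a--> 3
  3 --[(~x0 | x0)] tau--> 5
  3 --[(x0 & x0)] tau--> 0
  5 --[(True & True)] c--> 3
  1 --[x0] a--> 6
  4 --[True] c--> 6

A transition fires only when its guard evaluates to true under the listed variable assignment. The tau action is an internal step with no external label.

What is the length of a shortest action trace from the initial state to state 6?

Answer: 2

Analysis:
BFS to 6:
  depth 0: {0}
  depth 1: {3,4}
  depth 2: {5,6}
depth(6)=2, e.g. tau·c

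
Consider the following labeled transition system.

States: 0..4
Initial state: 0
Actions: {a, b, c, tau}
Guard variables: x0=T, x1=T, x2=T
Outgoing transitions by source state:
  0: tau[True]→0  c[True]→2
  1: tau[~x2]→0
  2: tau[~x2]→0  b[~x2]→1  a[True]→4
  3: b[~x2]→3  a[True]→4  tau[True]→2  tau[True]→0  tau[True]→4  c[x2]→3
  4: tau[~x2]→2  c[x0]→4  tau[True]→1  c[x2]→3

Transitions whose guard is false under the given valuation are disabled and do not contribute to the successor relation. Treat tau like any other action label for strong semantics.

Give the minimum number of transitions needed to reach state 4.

BFS to 4:
  Layer 0: {0}
  Layer 1: {2}
  Layer 2: {4}
4 enters at depth 2; path c·a

Answer: 2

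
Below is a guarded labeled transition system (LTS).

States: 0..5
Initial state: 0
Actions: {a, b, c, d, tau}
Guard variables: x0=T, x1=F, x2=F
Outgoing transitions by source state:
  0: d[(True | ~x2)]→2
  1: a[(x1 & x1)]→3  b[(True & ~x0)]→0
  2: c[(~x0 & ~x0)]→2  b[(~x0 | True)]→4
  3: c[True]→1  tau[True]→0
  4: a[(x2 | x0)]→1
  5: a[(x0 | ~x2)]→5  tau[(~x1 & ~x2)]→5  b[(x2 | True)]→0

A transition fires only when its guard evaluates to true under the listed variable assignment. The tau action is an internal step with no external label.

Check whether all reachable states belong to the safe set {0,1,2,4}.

Allowed set {0,1,2,4}
Reachable = {0,1,2,4}
  0: ✓
  1: ✓
  2: ✓
  4: ✓

Answer: INVARIANT HOLDS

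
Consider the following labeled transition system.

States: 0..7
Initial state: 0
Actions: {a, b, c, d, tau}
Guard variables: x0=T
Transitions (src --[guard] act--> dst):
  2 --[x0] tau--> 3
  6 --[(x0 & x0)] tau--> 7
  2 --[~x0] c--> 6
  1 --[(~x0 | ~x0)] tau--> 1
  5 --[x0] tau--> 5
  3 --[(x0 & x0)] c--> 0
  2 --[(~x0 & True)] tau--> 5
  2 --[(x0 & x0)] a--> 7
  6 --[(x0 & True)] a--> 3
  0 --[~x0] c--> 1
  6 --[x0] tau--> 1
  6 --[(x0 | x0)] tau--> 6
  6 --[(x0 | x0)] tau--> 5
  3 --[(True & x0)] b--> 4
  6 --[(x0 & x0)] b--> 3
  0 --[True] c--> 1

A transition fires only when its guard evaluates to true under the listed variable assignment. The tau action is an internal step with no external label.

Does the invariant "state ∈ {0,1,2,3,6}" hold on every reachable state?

Allowed set {0,1,2,3,6}
R = {0,1}
  0: ✓
  1: ✓

Answer: INVARIANT HOLDS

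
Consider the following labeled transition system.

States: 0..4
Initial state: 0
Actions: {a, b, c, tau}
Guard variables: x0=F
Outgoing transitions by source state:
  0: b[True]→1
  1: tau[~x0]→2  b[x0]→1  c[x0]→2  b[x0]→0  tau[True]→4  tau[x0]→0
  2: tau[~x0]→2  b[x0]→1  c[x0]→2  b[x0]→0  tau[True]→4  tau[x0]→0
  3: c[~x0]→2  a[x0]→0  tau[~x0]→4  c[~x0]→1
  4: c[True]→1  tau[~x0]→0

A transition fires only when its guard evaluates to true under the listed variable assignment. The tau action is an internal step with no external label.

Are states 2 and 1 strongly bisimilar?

Refine partition for ~:
  round 0: {{0,1,2,3,4}}
  round 1: {{0},{1,2},{3,4}}
  round 2: {{0},{1,2},{3},{4}}
stable after 3 split(s): 4 block(s)
2∈{1,2}, 1∈{1,2}

Answer: BISIMILAR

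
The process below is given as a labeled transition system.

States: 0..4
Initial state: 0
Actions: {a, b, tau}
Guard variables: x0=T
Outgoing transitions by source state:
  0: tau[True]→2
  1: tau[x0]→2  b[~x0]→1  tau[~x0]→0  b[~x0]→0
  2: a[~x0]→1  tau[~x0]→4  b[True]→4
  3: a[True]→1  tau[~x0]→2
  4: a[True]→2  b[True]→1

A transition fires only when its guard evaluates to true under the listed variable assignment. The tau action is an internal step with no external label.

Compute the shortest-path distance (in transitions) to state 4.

Breadth-first toward 4:
  depth 0: {0}
  depth 1: {2}
  depth 2: {4}
depth(4)=2, e.g. tau·b

Answer: 2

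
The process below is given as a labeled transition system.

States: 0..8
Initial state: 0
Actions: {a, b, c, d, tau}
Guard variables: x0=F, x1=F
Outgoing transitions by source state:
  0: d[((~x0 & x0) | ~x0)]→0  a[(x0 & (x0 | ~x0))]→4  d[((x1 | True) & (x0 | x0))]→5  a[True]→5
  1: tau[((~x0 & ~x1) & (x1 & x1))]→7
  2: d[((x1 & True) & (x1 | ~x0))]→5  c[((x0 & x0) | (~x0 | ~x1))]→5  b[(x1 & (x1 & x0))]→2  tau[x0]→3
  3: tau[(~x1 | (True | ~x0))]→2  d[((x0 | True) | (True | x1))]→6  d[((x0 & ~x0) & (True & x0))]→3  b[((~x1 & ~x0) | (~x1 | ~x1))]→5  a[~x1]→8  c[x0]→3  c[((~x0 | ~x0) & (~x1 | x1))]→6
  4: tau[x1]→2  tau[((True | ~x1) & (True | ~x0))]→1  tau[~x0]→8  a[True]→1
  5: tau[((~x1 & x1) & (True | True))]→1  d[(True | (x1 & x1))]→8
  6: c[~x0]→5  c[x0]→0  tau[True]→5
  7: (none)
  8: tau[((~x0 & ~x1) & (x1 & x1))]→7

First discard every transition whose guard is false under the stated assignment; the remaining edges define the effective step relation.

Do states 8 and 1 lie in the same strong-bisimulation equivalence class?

Refine partition for ~:
  π0 = {{0,1,2,3,4,5,6,7,8}}
  π1 = {{0},{1,7,8},{2},{3},{4},{5},{6}}
7 equivalence class(es) (converged in 2)
class of 8: {1,7,8}; class of 1: {1,7,8}

Answer: BISIMILAR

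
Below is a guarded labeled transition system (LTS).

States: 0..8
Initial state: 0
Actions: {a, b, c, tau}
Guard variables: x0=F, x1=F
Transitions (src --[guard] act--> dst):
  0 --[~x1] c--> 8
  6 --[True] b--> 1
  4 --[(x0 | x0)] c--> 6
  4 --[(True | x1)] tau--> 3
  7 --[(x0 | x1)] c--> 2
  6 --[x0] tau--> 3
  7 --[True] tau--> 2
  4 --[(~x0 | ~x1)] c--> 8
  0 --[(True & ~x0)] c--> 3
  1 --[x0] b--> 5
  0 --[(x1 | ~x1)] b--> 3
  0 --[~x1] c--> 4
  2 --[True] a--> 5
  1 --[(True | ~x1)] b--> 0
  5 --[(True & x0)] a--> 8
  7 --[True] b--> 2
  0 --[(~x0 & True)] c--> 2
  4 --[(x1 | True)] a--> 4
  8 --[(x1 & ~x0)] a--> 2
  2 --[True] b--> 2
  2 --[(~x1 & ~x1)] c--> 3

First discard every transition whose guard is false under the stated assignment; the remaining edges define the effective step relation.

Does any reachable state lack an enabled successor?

Answer: DEADLOCK at state 3

Analysis:
Reachable = {0,2,3,4,5,8}
  0: b→3  c→2  c→3  c→4  c→8  [5 out]
  2: a→5  b→2  c→3  [3 out]
  3: ∅  [STUCK]
  4: a→4  c→8  tau→3  [3 out]
  5: ∅  [STUCK]
  8: ∅  [STUCK]
Path to 3: c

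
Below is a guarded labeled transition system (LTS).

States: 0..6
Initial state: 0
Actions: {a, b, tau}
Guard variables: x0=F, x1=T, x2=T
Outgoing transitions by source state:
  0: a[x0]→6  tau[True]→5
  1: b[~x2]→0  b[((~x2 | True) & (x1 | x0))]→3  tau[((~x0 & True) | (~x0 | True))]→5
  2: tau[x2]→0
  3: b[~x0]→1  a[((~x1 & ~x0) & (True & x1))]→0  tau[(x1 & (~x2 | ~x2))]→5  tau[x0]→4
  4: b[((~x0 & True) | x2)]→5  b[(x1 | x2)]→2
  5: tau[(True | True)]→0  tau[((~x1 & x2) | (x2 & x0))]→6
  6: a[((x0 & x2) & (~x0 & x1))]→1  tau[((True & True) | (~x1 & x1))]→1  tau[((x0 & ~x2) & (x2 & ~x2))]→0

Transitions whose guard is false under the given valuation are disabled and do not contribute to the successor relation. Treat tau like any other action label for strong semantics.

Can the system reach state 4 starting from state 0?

Answer: UNREACHABLE

Working:
After dropping false guards: 9 live edges.
Layer 0: {0}
Layer 1: {5}  total {0,5}
Reachable = {0,5}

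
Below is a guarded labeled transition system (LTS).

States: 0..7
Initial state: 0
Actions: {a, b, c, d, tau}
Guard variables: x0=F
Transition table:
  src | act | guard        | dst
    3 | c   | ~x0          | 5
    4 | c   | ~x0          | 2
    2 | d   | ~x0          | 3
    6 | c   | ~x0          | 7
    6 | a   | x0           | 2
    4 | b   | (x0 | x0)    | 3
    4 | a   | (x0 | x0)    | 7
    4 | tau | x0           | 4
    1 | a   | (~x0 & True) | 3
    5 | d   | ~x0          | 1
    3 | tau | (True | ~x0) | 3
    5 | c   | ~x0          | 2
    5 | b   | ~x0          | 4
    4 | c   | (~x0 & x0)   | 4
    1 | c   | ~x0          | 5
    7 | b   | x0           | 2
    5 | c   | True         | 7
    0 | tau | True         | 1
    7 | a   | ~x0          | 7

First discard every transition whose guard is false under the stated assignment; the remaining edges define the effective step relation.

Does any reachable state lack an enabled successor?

Reachable = {0,1,2,3,4,5,7}
  0: tau→1  [1 exit(s)]
  1: a→3  c→5  [2 exit(s)]
  2: d→3  [1 exit(s)]
  3: c→5  tau→3  [2 exit(s)]
  4: c→2  [1 exit(s)]
  5: b→4  c→2  c→7  d→1  [4 exit(s)]
  7: a→7  [1 exit(s)]

Answer: DEADLOCK-FREE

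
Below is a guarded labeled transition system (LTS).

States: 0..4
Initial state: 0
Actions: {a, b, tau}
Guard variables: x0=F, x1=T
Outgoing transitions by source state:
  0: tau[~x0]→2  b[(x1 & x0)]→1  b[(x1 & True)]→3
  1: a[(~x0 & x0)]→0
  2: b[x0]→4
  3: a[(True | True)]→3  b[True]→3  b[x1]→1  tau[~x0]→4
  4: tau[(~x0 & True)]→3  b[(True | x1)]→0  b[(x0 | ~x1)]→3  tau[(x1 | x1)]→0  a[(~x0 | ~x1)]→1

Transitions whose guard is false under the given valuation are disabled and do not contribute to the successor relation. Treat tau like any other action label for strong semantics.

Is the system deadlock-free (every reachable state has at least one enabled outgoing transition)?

Reach set: {0,1,2,3,4}
  0: b→3  tau→2  [deg 2]
  1: ∅  [deadlock]
  2: ∅  [deadlock]
  3: a→3  b→1  b→3  tau→4  [deg 4]
  4: a→1  b→0  tau→0  tau→3  [deg 4]
witness 1: b·b

Answer: DEADLOCK at state 1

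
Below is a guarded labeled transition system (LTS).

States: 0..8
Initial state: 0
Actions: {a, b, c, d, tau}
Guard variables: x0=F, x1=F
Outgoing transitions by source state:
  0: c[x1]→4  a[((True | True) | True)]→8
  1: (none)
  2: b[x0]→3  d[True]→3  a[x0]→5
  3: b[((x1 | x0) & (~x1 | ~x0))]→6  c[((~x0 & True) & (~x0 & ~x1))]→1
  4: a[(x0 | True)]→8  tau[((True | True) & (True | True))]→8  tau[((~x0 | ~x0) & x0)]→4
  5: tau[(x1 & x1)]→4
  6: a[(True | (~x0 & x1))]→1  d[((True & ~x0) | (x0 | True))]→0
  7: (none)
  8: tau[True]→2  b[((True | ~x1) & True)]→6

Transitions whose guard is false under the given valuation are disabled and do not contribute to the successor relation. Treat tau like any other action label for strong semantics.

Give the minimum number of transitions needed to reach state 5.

BFS to 5:
  Layer 0: {0}
  Layer 1: {8}
  Layer 2: {2,6}
  Layer 3: {1,3}
5 never appears.

Answer: UNREACHABLE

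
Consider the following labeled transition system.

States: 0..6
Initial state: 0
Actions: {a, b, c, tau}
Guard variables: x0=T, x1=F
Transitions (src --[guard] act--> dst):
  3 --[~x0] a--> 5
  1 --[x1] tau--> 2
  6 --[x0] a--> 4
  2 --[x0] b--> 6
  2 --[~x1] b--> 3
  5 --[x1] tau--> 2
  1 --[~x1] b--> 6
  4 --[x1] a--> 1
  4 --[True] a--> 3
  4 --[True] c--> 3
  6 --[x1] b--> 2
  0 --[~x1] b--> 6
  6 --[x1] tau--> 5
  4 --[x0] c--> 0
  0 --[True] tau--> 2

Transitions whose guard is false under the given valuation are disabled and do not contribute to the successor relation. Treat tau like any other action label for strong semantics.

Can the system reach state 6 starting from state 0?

Answer: REACHABLE

Trace:
Guard filter leaves 9 enabled edge(s).
L0 = {0}
L1 = {2,6}  now seen {0,2,6}
L2 = {3,4}  now seen {0,2,3,4,6}
Reachable = {0,2,3,4,6}
Path to 6: b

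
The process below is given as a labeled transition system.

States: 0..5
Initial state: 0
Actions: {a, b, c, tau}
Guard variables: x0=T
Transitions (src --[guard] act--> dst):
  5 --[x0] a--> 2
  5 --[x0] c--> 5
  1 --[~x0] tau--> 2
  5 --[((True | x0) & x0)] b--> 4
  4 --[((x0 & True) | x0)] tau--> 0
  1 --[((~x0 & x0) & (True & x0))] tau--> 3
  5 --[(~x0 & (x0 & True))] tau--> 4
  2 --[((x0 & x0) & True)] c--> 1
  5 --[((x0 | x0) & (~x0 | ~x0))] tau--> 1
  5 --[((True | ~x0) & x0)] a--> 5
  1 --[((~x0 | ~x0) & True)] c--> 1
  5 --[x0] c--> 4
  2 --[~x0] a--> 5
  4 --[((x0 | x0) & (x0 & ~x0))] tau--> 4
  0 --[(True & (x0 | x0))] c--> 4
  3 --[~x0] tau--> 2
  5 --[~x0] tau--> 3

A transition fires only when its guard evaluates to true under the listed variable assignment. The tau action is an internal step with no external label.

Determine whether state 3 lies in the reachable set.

Answer: UNREACHABLE

Analysis:
8 transition(s) survive guard evaluation.
Layer 0: {0}
Layer 1: {4}  cumulative {0,4}
Reachable = {0,4}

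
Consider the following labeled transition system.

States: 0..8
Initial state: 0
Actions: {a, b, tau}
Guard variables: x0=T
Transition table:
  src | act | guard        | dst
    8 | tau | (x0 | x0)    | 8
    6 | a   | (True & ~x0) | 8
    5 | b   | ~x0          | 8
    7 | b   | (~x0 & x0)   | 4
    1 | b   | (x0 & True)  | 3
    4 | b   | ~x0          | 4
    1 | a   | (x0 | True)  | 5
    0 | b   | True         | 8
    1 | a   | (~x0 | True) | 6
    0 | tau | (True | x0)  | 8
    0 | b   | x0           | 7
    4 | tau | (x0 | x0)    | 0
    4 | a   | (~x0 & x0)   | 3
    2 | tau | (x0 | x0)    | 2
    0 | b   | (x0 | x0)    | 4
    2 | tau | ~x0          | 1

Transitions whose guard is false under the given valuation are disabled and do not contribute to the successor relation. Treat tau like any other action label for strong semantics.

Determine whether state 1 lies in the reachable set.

Answer: UNREACHABLE

Working:
10 transition(s) survive guard evaluation.
depth 0: {0}
depth 1: {4,7,8}  now seen {0,4,7,8}
Reachable = {0,4,7,8}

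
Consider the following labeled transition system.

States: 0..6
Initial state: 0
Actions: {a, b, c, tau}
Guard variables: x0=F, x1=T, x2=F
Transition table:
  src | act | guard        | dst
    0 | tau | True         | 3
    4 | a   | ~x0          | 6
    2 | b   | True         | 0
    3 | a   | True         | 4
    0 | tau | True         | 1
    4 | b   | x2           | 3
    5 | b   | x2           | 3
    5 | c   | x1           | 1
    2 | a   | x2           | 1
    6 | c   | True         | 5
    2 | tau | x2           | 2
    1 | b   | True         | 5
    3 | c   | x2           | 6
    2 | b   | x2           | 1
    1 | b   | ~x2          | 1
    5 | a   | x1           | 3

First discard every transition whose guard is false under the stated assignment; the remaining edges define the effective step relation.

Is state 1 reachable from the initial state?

After dropping false guards: 10 live edges.
L0 = {0}
L1 = {1,3}  cumulative {0,1,3}
L2 = {4,5}  cumulative {0,1,3,4,5}
L3 = {6}  cumulative {0,1,3,4,5,6}
Reach set: {0,1,3,4,5,6}
Path to 1: tau

Answer: REACHABLE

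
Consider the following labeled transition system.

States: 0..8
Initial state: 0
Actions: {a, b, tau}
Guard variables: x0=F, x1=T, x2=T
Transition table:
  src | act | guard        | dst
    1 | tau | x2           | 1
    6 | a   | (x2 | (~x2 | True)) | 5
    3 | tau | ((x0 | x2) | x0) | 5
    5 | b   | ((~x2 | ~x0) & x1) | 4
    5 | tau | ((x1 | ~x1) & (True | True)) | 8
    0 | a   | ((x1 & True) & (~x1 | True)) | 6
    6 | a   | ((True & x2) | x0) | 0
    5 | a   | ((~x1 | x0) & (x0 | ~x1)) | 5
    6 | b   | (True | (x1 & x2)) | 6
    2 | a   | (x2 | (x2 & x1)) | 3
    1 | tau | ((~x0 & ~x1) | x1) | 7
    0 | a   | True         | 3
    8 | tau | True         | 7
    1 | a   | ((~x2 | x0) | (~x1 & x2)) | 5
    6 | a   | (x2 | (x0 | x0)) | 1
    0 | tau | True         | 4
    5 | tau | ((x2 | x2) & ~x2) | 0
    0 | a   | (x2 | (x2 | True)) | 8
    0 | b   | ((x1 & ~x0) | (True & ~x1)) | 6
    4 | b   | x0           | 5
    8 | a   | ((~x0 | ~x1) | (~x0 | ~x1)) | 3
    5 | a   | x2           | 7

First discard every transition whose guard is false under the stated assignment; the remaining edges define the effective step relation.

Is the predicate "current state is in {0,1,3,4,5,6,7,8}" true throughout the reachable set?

Answer: INVARIANT HOLDS

Working:
Safe = {0,1,3,4,5,6,7,8}
R = {0,1,3,4,5,6,7,8}
  0: safe
  1: safe
  3: safe
  4: safe
  5: safe
  6: safe
  7: safe
  8: safe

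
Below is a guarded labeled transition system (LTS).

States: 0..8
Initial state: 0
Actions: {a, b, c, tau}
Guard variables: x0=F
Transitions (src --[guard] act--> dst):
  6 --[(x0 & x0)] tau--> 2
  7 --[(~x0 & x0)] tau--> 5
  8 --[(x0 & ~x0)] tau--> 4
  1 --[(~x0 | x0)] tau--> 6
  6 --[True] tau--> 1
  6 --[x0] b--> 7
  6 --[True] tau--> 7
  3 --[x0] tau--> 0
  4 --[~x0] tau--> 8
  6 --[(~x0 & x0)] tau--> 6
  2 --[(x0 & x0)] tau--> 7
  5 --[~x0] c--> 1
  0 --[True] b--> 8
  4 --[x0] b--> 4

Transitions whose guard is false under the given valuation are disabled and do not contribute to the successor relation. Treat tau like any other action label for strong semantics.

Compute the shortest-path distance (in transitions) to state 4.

Layered search for 4:
  depth 0: {0}
  depth 1: {8}
4 never appears.

Answer: UNREACHABLE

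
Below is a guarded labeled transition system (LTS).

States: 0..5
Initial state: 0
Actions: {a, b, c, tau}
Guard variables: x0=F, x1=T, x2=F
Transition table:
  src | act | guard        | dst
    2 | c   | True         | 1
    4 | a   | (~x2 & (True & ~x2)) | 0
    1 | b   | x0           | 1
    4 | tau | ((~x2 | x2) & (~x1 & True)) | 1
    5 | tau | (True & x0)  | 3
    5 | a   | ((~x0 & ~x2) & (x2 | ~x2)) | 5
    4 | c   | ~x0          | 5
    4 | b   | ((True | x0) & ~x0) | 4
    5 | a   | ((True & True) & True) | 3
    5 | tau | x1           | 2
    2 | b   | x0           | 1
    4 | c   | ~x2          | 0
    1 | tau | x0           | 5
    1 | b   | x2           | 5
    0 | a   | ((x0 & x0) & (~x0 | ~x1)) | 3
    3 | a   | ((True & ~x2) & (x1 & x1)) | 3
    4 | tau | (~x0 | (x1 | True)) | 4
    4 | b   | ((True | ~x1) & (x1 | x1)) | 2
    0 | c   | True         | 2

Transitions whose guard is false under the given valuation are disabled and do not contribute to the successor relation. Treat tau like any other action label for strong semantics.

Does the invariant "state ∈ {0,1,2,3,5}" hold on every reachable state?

Safe = {0,1,2,3,5}
R = {0,1,2}
  0: ok
  1: ok
  2: ok

Answer: INVARIANT HOLDS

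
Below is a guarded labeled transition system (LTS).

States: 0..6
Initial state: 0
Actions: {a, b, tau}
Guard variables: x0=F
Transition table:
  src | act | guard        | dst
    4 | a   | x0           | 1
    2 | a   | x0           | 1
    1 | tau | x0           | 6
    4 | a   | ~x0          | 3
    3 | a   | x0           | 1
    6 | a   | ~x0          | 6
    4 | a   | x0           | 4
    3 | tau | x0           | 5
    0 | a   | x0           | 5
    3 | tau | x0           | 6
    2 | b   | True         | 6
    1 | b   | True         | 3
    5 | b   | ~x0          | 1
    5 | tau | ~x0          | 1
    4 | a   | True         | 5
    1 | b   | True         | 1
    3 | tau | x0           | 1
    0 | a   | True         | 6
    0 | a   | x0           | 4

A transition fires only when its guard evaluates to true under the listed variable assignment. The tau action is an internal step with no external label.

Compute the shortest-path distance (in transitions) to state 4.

Layered search for 4:
  L0 = {0}
  L1 = {6}
4 never appears.

Answer: UNREACHABLE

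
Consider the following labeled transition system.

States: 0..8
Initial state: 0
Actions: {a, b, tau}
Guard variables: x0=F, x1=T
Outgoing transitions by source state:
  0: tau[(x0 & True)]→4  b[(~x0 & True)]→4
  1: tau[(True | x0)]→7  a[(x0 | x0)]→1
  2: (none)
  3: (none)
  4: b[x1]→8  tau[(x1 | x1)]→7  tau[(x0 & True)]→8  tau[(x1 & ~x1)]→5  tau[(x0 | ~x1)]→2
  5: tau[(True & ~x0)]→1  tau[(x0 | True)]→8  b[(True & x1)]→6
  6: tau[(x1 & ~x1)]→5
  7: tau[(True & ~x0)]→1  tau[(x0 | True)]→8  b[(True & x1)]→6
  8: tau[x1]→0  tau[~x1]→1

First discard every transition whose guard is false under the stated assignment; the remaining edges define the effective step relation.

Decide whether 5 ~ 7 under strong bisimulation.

Answer: BISIMILAR

Trace:
Refine partition for ~:
  round 0: {{0,1,2,3,4,5,6,7,8}}
  round 1: {{0},{1,8},{2,3,6},{4,5,7}}
  round 2: {{0},{1},{2,3,6},{4},{5,7},{8}}
Fixed point at round 3; 6 class(es).
5∈{5,7}, 7∈{5,7}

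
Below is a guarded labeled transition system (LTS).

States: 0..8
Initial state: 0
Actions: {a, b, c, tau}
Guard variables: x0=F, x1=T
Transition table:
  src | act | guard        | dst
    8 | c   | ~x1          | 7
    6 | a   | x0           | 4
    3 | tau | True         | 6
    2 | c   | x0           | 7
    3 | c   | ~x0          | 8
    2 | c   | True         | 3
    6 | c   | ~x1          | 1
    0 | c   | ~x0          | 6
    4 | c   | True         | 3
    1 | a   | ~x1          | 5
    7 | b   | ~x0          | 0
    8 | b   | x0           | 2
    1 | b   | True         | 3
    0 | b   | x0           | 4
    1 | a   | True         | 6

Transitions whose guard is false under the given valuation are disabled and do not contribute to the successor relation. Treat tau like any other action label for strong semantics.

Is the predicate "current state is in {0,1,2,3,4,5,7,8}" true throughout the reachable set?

Inv-set: {0,1,2,3,4,5,7,8}
R = {0,6}
  0: ✓
  6: ✗ unsafe
reach 6 via c — violates

Answer: INVARIANT VIOLATED at state 6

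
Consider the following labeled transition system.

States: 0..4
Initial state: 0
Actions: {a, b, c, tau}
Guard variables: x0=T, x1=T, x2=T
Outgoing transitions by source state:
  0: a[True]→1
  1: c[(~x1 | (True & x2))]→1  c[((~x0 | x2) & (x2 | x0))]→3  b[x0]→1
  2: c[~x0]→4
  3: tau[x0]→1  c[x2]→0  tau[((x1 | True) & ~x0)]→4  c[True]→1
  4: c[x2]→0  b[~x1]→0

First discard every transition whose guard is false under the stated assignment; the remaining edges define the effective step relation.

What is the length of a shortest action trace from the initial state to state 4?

Answer: UNREACHABLE

Working:
Layered search for 4:
  depth 0: {0}
  depth 1: {1}
  depth 2: {3}
4 never appears.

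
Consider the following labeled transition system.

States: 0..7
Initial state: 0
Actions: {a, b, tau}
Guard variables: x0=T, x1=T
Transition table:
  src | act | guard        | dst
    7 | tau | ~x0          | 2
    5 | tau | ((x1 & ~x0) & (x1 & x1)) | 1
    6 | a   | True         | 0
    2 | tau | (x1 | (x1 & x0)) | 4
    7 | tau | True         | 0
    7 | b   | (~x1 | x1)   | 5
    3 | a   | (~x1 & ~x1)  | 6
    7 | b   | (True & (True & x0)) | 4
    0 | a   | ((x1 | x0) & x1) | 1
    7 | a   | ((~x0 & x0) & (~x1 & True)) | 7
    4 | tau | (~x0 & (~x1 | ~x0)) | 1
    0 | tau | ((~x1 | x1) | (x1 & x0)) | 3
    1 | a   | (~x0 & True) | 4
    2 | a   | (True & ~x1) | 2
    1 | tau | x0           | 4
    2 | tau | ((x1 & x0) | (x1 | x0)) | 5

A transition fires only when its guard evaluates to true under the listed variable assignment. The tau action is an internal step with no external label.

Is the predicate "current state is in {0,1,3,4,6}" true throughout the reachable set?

Allowed set {0,1,3,4,6}
Reachable = {0,1,3,4}
  0: safe
  1: safe
  3: safe
  4: safe

Answer: INVARIANT HOLDS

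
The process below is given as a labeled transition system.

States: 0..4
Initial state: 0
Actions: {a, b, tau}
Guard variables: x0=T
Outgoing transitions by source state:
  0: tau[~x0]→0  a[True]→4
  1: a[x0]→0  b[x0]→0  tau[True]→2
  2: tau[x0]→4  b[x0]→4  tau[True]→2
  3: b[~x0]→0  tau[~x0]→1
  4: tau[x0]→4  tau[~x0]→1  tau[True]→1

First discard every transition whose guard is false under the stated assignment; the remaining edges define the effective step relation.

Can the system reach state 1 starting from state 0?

9 transition(s) survive guard evaluation.
Layer 0: {0}
Layer 1: {4}  total {0,4}
Layer 2: {1}  total {0,1,4}
Layer 3: {2}  total {0,1,2,4}
R = {0,1,2,4}
witness 1: a·tau

Answer: REACHABLE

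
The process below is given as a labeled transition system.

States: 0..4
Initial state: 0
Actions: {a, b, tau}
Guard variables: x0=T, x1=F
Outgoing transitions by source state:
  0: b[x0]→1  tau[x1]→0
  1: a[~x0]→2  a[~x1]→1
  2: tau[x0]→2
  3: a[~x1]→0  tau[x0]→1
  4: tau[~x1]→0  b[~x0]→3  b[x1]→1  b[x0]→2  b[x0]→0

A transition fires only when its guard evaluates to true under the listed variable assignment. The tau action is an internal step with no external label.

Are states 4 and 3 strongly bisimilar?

Answer: NOT BISIMILAR

Trace:
Compute ~ classes (split until stable):
  round 0: {{0,1,2,3,4}}
  round 1: {{0},{1},{2},{3},{4}}
Fixed point at round 2; 5 class(es).
4∈{4}, 3∈{3}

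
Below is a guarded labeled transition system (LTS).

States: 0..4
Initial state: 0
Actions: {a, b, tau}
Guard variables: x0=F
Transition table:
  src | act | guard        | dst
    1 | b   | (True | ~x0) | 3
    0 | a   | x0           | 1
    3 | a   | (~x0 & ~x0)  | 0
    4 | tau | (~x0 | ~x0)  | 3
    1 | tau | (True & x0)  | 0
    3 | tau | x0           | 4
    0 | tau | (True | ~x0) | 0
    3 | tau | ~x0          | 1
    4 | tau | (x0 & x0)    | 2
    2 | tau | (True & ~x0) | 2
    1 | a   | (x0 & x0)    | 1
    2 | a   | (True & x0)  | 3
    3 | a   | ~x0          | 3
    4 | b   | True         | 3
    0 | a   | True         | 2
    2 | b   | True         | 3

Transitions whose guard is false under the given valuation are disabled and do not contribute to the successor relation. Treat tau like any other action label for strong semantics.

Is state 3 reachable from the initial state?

After dropping false guards: 10 live edges.
depth 0: {0}
depth 1: {2}  now seen {0,2}
depth 2: {3}  now seen {0,2,3}
depth 3: {1}  now seen {0,1,2,3}
Reachable = {0,1,2,3}
trace reaching 3: a·b

Answer: REACHABLE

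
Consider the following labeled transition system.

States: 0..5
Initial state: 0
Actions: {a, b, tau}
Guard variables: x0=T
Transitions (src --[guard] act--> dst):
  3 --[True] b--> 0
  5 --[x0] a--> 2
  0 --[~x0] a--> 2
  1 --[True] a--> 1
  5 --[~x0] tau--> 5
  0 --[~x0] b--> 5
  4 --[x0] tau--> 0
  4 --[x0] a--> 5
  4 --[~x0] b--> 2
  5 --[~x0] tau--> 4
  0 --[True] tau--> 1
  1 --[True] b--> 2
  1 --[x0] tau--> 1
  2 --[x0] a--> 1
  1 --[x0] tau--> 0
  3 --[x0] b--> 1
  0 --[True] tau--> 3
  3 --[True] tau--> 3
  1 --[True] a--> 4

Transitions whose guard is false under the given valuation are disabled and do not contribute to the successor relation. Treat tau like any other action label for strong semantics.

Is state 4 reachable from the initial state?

Guard filter leaves 14 enabled edge(s).
Layer 0: {0}
Layer 1: {1,3}  total {0,1,3}
Layer 2: {2,4}  total {0,1,2,3,4}
Layer 3: {5}  total {0,1,2,3,4,5}
Reach set: {0,1,2,3,4,5}
Path to 4: tau·a

Answer: REACHABLE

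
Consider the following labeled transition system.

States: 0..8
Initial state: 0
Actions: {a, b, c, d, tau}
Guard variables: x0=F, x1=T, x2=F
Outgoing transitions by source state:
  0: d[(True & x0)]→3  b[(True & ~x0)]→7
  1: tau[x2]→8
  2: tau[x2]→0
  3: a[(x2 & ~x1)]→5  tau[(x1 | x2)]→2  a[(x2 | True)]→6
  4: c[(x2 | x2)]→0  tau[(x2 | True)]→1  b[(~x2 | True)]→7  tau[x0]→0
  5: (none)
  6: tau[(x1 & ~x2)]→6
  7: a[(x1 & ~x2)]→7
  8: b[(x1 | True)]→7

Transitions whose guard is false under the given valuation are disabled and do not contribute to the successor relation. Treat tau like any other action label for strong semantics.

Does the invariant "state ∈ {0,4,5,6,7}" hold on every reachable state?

Safe = {0,4,5,6,7}
Reachable = {0,7}
  0: safe
  7: safe

Answer: INVARIANT HOLDS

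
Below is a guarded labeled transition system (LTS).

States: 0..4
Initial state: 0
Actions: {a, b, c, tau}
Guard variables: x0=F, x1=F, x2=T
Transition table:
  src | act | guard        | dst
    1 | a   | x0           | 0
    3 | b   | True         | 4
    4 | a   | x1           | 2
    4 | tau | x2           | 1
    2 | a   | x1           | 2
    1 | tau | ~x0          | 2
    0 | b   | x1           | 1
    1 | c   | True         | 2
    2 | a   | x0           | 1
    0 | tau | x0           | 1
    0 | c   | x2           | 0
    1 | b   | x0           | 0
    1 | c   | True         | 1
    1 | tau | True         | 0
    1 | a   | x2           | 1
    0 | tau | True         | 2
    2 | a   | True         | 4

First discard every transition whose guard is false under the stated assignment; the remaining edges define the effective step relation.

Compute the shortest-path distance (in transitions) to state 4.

BFS to 4:
  depth 0: {0}
  depth 1: {2}
  depth 2: {4}
first hit 4 at d=2 via tau·a

Answer: 2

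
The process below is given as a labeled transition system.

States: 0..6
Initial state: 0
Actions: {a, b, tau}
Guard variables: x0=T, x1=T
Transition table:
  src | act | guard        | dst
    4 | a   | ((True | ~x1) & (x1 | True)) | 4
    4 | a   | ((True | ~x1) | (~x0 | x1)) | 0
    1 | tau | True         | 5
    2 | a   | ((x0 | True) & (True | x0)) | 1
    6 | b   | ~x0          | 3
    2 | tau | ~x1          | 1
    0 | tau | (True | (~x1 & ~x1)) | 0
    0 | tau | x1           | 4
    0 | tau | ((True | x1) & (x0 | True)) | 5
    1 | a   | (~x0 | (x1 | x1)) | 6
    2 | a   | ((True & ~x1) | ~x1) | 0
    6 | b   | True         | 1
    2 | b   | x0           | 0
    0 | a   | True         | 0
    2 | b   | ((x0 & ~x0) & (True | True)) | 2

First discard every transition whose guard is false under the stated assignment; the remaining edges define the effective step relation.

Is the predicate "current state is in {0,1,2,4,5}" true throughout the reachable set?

Answer: INVARIANT HOLDS

Trace:
Allowed set {0,1,2,4,5}
R = {0,4,5}
  0: ✓
  4: ✓
  5: ✓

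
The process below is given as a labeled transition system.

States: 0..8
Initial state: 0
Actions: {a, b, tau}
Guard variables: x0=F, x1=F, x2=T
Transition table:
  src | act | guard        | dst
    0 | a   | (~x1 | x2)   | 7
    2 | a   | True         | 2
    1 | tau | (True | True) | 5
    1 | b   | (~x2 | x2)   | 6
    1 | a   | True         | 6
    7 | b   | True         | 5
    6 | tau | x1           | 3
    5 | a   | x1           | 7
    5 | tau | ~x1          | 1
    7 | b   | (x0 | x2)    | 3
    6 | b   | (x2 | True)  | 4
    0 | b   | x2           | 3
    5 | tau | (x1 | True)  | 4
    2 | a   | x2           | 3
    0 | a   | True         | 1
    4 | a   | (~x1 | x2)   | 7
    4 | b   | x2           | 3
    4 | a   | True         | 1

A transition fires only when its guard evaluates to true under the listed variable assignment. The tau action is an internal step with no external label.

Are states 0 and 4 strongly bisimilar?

Answer: BISIMILAR

Analysis:
Bisimulation quotient by refinement:
  π0 = {{0,1,2,3,4,5,6,7,8}}
  π1 = {{0,4},{1},{2},{3,8},{5},{6,7}}
  π2 = {{0,4},{1},{2},{3,8},{5},{6},{7}}
Fixed point at round 3; 7 class(es).
[0]={0,4}  [4]={0,4}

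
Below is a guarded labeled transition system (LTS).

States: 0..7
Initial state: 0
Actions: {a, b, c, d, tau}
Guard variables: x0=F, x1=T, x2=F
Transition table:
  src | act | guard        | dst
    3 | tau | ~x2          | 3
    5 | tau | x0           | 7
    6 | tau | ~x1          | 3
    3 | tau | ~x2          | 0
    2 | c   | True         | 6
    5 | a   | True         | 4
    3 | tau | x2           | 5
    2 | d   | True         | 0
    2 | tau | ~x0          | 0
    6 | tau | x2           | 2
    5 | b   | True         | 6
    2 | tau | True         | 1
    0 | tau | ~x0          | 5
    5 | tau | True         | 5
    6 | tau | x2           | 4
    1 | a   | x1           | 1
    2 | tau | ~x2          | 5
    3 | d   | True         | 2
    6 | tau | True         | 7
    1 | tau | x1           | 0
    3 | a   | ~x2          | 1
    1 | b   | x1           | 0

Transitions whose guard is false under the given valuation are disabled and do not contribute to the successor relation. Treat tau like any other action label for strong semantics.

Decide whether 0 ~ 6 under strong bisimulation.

Compute ~ classes (split until stable):
  P[0] = {{0,1,2,3,4,5,6,7}}
  P[1] = {{0,6},{1,5},{2},{3},{4,7}}
  P[2] = {{0},{1},{2},{3},{4,7},{5},{6}}
Fixed point at round 3; 7 class(es).
class of 0: {0}; class of 6: {6}

Answer: NOT BISIMILAR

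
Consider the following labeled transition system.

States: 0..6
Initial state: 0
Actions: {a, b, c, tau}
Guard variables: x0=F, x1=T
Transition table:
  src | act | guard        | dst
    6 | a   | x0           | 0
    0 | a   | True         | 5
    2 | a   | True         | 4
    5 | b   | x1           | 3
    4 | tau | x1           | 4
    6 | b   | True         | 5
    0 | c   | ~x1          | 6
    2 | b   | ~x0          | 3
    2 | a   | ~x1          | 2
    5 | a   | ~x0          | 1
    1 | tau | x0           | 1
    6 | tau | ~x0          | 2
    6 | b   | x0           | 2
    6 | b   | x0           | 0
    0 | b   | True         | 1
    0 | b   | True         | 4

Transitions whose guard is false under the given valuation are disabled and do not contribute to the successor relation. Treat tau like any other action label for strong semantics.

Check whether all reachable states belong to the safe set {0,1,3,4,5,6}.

Answer: INVARIANT HOLDS

Analysis:
Allowed set {0,1,3,4,5,6}
R = {0,1,3,4,5}
  0: ✓
  1: ✓
  3: ✓
  4: ✓
  5: ✓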